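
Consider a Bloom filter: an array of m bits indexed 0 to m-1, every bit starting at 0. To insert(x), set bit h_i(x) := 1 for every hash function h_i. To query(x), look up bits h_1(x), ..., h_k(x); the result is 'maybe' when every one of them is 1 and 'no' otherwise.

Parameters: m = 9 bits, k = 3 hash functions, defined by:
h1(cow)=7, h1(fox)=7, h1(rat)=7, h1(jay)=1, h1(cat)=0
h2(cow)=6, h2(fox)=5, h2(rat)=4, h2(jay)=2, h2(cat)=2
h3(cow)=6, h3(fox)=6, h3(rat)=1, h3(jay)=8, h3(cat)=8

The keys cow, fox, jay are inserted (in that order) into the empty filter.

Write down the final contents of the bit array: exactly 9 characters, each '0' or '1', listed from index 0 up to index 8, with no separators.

Answer: 011001111

Derivation:
Start: bits=000000000
After insert 'cow': sets bits 6 7 -> bits=000000110
After insert 'fox': sets bits 5 6 7 -> bits=000001110
After insert 'jay': sets bits 1 2 8 -> bits=011001111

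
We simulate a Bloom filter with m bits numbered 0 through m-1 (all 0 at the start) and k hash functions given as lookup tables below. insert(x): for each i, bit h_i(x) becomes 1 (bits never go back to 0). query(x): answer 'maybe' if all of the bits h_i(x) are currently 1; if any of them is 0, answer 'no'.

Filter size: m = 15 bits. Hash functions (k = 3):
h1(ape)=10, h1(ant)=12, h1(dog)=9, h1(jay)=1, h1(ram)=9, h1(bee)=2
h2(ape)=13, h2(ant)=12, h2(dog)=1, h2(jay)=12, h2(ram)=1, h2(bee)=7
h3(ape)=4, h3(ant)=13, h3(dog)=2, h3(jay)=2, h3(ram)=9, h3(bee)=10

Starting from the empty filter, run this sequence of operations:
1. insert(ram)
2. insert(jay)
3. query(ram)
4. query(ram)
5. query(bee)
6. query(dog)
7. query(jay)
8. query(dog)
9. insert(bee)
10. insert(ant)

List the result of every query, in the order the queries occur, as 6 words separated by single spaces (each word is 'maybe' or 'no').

Start: bits=000000000000000
Op 1: insert ram -> sets bits 1 9 -> bits=010000000100000
Op 2: insert jay -> sets bits 1 2 12 -> bits=011000000100100
Op 3: query ram -> checks bit1=1, bit9=1 (all 1) -> maybe
Op 4: query ram -> checks bit1=1, bit9=1 (all 1) -> maybe
Op 5: query bee -> checks bit2=1, bit7=0, bit10=0 (has a 0) -> no
Op 6: query dog -> checks bit1=1, bit2=1, bit9=1 (all 1) -> maybe
Op 7: query jay -> checks bit1=1, bit2=1, bit12=1 (all 1) -> maybe
Op 8: query dog -> checks bit1=1, bit2=1, bit9=1 (all 1) -> maybe
Op 9: insert bee -> sets bits 2 7 10 -> bits=011000010110100
Op 10: insert ant -> sets bits 12 13 -> bits=011000010110110
Query results in order: maybe maybe no maybe maybe maybe

Answer: maybe maybe no maybe maybe maybe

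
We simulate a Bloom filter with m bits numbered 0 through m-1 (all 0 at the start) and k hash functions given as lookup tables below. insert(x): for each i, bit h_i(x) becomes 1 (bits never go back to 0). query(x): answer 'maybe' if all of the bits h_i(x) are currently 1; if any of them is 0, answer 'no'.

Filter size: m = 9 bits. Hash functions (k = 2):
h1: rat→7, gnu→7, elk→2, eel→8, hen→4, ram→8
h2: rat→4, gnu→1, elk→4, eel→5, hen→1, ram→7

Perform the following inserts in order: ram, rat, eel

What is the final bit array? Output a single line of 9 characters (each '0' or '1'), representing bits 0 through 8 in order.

Answer: 000011011

Derivation:
Start: bits=000000000
After insert 'ram': sets bits 7 8 -> bits=000000011
After insert 'rat': sets bits 4 7 -> bits=000010011
After insert 'eel': sets bits 5 8 -> bits=000011011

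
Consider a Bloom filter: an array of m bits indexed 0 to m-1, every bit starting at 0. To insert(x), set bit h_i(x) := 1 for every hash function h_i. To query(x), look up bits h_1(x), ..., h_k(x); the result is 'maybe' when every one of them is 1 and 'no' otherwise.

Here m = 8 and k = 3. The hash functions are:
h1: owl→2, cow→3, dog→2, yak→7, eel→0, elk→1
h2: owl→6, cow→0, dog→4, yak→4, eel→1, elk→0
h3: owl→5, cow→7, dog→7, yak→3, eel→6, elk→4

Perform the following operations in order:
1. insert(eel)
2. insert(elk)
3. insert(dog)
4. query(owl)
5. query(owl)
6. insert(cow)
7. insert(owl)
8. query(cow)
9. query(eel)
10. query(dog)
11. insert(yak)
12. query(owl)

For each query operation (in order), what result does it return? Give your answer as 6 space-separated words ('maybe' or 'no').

Start: bits=00000000
Op 1: insert eel -> sets bits 0 1 6 -> bits=11000010
Op 2: insert elk -> sets bits 0 1 4 -> bits=11001010
Op 3: insert dog -> sets bits 2 4 7 -> bits=11101011
Op 4: query owl -> checks bit2=1, bit5=0, bit6=1 (has a 0) -> no
Op 5: query owl -> checks bit2=1, bit5=0, bit6=1 (has a 0) -> no
Op 6: insert cow -> sets bits 0 3 7 -> bits=11111011
Op 7: insert owl -> sets bits 2 5 6 -> bits=11111111
Op 8: query cow -> checks bit0=1, bit3=1, bit7=1 (all 1) -> maybe
Op 9: query eel -> checks bit0=1, bit1=1, bit6=1 (all 1) -> maybe
Op 10: query dog -> checks bit2=1, bit4=1, bit7=1 (all 1) -> maybe
Op 11: insert yak -> sets bits 3 4 7 -> bits=11111111
Op 12: query owl -> checks bit2=1, bit5=1, bit6=1 (all 1) -> maybe
Query results in order: no no maybe maybe maybe maybe

Answer: no no maybe maybe maybe maybe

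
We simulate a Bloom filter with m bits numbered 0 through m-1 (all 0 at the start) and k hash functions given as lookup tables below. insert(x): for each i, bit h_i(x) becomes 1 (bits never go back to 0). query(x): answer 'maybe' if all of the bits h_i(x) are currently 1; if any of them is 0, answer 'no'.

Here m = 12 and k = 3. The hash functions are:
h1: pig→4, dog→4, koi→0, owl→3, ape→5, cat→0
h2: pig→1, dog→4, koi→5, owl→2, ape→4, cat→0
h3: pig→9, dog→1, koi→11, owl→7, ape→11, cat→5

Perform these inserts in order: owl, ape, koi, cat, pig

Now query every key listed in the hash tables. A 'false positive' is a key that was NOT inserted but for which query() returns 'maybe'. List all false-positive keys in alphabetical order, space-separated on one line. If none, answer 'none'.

Answer: dog

Derivation:
Start: bits=000000000000
After insert 'owl': sets bits 2 3 7 -> bits=001100010000
After insert 'ape': sets bits 4 5 11 -> bits=001111010001
After insert 'koi': sets bits 0 5 11 -> bits=101111010001
After insert 'cat': sets bits 0 5 -> bits=101111010001
After insert 'pig': sets bits 1 4 9 -> bits=111111010101
Not inserted: dog — query each against bits=111111010101:
query dog: checks bit1=1, bit4=1 (all 1) -> maybe => FALSE POSITIVE
False positives (alphabetical): dog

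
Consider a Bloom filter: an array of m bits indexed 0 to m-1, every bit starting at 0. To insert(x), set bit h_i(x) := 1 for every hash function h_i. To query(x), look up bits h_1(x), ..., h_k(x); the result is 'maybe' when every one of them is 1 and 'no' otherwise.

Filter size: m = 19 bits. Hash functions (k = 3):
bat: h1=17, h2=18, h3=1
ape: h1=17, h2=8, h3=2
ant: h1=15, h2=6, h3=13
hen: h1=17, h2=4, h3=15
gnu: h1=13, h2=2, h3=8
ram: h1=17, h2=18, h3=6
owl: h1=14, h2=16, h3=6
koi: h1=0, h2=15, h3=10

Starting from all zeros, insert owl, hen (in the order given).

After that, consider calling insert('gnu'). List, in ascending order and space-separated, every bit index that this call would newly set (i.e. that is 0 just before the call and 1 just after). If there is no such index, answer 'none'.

Answer: 2 8 13

Derivation:
Start: bits=0000000000000000000
After insert 'owl': sets bits 6 14 16 -> bits=0000001000000010100
After insert 'hen': sets bits 4 15 17 -> bits=0000101000000011110
insert 'gnu' would touch bits 2 8 13; currently bit2=0, bit8=0, bit13=0
Bits that are 0 among those (would change 0->1): 2 8 13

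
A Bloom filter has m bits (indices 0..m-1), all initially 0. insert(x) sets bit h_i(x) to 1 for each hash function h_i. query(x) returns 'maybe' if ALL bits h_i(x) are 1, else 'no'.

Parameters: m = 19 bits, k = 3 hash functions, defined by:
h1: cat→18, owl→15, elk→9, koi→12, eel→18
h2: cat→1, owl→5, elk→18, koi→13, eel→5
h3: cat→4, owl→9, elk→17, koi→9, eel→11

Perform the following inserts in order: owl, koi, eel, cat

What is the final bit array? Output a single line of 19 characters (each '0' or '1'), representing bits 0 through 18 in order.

Start: bits=0000000000000000000
After insert 'owl': sets bits 5 9 15 -> bits=0000010001000001000
After insert 'koi': sets bits 9 12 13 -> bits=0000010001001101000
After insert 'eel': sets bits 5 11 18 -> bits=0000010001011101001
After insert 'cat': sets bits 1 4 18 -> bits=0100110001011101001

Answer: 0100110001011101001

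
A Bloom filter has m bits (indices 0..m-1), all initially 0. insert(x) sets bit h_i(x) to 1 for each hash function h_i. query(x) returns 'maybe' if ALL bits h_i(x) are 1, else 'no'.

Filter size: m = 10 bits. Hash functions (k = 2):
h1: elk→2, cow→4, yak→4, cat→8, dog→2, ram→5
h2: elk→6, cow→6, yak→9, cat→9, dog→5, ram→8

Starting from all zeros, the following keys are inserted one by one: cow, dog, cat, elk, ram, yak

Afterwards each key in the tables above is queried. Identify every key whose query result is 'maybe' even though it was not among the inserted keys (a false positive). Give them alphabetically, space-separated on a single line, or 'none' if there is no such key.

Answer: none

Derivation:
Start: bits=0000000000
After insert 'cow': sets bits 4 6 -> bits=0000101000
After insert 'dog': sets bits 2 5 -> bits=0010111000
After insert 'cat': sets bits 8 9 -> bits=0010111011
After insert 'elk': sets bits 2 6 -> bits=0010111011
After insert 'ram': sets bits 5 8 -> bits=0010111011
After insert 'yak': sets bits 4 9 -> bits=0010111011
Not inserted: (none) — query each against bits=0010111011:
False positives (alphabetical): none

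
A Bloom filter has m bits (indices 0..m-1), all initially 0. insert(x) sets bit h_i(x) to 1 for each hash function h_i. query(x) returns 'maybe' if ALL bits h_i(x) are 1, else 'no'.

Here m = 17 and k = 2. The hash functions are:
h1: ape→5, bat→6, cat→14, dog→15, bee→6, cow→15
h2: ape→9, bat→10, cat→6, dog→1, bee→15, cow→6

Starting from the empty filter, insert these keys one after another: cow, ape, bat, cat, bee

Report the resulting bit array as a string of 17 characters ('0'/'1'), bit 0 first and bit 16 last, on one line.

Start: bits=00000000000000000
After insert 'cow': sets bits 6 15 -> bits=00000010000000010
After insert 'ape': sets bits 5 9 -> bits=00000110010000010
After insert 'bat': sets bits 6 10 -> bits=00000110011000010
After insert 'cat': sets bits 6 14 -> bits=00000110011000110
After insert 'bee': sets bits 6 15 -> bits=00000110011000110

Answer: 00000110011000110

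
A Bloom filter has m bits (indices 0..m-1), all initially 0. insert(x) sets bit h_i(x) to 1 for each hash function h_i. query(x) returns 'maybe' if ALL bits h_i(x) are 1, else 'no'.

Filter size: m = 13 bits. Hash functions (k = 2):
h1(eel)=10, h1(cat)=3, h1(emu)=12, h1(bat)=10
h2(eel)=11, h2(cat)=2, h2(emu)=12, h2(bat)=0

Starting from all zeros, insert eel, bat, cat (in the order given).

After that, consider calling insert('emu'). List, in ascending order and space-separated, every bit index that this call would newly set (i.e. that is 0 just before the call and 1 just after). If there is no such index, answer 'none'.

Answer: 12

Derivation:
Start: bits=0000000000000
After insert 'eel': sets bits 10 11 -> bits=0000000000110
After insert 'bat': sets bits 0 10 -> bits=1000000000110
After insert 'cat': sets bits 2 3 -> bits=1011000000110
insert 'emu' would touch bits 12; currently bit12=0
Bits that are 0 among those (would change 0->1): 12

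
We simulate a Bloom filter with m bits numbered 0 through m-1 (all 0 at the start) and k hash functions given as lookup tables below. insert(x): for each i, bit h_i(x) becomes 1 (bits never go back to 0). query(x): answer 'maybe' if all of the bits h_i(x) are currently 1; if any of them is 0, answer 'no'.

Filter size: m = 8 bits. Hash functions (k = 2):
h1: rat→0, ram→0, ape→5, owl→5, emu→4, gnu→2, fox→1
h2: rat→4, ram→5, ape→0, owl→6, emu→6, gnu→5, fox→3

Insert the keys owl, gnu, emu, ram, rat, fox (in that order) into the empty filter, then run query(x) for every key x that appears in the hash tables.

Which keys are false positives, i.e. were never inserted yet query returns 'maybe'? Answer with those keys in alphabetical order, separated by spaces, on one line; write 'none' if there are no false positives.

Answer: ape

Derivation:
Start: bits=00000000
After insert 'owl': sets bits 5 6 -> bits=00000110
After insert 'gnu': sets bits 2 5 -> bits=00100110
After insert 'emu': sets bits 4 6 -> bits=00101110
After insert 'ram': sets bits 0 5 -> bits=10101110
After insert 'rat': sets bits 0 4 -> bits=10101110
After insert 'fox': sets bits 1 3 -> bits=11111110
Not inserted: ape — query each against bits=11111110:
query ape: checks bit0=1, bit5=1 (all 1) -> maybe => FALSE POSITIVE
False positives (alphabetical): ape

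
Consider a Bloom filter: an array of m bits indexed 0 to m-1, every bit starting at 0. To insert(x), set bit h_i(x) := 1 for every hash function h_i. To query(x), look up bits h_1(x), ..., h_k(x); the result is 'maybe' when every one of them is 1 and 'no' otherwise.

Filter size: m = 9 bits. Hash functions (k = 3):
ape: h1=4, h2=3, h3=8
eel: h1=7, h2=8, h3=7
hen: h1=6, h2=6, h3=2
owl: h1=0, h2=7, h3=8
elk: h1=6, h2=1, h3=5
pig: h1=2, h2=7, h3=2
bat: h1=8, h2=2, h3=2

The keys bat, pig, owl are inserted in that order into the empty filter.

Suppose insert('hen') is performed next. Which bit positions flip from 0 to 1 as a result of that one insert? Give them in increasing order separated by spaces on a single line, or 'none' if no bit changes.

Answer: 6

Derivation:
Start: bits=000000000
After insert 'bat': sets bits 2 8 -> bits=001000001
After insert 'pig': sets bits 2 7 -> bits=001000011
After insert 'owl': sets bits 0 7 8 -> bits=101000011
insert 'hen' would touch bits 2 6; currently bit2=1, bit6=0
Bits that are 0 among those (would change 0->1): 6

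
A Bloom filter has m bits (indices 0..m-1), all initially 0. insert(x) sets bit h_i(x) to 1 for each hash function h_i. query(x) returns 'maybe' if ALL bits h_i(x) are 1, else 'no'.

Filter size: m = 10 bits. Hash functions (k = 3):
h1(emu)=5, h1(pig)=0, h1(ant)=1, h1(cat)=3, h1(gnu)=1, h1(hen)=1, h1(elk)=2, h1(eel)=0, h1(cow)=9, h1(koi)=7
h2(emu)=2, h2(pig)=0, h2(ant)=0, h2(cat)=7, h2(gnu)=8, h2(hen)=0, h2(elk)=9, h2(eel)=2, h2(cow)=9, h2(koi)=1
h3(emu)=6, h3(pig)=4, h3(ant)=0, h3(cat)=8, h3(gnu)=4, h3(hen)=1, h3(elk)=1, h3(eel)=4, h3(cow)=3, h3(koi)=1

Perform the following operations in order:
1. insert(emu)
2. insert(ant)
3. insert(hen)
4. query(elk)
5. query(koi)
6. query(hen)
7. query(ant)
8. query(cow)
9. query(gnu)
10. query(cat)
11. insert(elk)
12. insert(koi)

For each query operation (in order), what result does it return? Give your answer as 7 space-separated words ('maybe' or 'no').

Start: bits=0000000000
Op 1: insert emu -> sets bits 2 5 6 -> bits=0010011000
Op 2: insert ant -> sets bits 0 1 -> bits=1110011000
Op 3: insert hen -> sets bits 0 1 -> bits=1110011000
Op 4: query elk -> checks bit1=1, bit2=1, bit9=0 (has a 0) -> no
Op 5: query koi -> checks bit1=1, bit7=0 (has a 0) -> no
Op 6: query hen -> checks bit0=1, bit1=1 (all 1) -> maybe
Op 7: query ant -> checks bit0=1, bit1=1 (all 1) -> maybe
Op 8: query cow -> checks bit3=0, bit9=0 (has a 0) -> no
Op 9: query gnu -> checks bit1=1, bit4=0, bit8=0 (has a 0) -> no
Op 10: query cat -> checks bit3=0, bit7=0, bit8=0 (has a 0) -> no
Op 11: insert elk -> sets bits 1 2 9 -> bits=1110011001
Op 12: insert koi -> sets bits 1 7 -> bits=1110011101
Query results in order: no no maybe maybe no no no

Answer: no no maybe maybe no no no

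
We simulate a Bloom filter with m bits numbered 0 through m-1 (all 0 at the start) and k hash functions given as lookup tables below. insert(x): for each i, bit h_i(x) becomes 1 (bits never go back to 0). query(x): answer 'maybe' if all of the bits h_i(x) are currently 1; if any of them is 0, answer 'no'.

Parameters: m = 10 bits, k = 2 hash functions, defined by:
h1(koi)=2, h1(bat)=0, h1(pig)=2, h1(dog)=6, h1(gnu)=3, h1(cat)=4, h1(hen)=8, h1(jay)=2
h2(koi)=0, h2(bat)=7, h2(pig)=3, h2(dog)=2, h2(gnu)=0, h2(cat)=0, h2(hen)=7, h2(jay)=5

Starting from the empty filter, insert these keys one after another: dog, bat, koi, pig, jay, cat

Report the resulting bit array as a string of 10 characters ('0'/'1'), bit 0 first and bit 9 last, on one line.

Answer: 1011111100

Derivation:
Start: bits=0000000000
After insert 'dog': sets bits 2 6 -> bits=0010001000
After insert 'bat': sets bits 0 7 -> bits=1010001100
After insert 'koi': sets bits 0 2 -> bits=1010001100
After insert 'pig': sets bits 2 3 -> bits=1011001100
After insert 'jay': sets bits 2 5 -> bits=1011011100
After insert 'cat': sets bits 0 4 -> bits=1011111100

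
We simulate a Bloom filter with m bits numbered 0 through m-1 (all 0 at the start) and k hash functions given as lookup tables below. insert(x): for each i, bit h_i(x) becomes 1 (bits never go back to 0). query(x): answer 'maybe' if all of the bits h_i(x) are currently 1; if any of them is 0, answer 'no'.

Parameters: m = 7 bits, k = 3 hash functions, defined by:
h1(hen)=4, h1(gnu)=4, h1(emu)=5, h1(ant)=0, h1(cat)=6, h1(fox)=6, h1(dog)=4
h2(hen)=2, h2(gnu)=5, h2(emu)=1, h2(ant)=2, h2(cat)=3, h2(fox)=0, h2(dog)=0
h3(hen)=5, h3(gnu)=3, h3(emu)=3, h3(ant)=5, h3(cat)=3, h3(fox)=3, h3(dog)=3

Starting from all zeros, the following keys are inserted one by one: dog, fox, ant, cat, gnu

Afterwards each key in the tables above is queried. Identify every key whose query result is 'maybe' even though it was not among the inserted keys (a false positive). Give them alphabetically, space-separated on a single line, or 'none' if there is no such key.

Start: bits=0000000
After insert 'dog': sets bits 0 3 4 -> bits=1001100
After insert 'fox': sets bits 0 3 6 -> bits=1001101
After insert 'ant': sets bits 0 2 5 -> bits=1011111
After insert 'cat': sets bits 3 6 -> bits=1011111
After insert 'gnu': sets bits 3 4 5 -> bits=1011111
Not inserted: emu hen — query each against bits=1011111:
query emu: checks bit1=0, bit3=1, bit5=1 (has a 0) -> no => not a false positive
query hen: checks bit2=1, bit4=1, bit5=1 (all 1) -> maybe => FALSE POSITIVE
False positives (alphabetical): hen

Answer: hen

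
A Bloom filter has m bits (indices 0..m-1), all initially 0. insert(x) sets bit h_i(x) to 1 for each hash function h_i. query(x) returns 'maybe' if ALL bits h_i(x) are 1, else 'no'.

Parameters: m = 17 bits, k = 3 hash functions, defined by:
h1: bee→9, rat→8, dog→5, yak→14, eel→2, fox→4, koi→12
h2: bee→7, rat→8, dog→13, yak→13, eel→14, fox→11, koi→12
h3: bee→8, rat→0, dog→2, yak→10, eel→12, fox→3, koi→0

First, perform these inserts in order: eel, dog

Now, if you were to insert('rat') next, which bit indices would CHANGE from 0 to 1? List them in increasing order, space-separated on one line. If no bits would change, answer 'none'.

Answer: 0 8

Derivation:
Start: bits=00000000000000000
After insert 'eel': sets bits 2 12 14 -> bits=00100000000010100
After insert 'dog': sets bits 2 5 13 -> bits=00100100000011100
insert 'rat' would touch bits 0 8; currently bit0=0, bit8=0
Bits that are 0 among those (would change 0->1): 0 8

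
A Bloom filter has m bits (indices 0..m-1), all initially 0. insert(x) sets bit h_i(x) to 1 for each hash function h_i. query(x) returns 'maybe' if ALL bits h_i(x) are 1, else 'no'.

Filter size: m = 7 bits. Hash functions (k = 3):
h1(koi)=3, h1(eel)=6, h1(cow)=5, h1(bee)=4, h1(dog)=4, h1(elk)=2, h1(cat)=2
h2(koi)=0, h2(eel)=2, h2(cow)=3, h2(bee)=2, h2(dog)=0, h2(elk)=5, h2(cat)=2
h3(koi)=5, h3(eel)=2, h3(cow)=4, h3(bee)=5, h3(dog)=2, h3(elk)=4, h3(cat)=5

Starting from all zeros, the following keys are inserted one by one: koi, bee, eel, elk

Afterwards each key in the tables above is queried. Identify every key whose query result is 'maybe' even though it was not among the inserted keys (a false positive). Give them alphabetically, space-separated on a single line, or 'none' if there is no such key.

Answer: cat cow dog

Derivation:
Start: bits=0000000
After insert 'koi': sets bits 0 3 5 -> bits=1001010
After insert 'bee': sets bits 2 4 5 -> bits=1011110
After insert 'eel': sets bits 2 6 -> bits=1011111
After insert 'elk': sets bits 2 4 5 -> bits=1011111
Not inserted: cat cow dog — query each against bits=1011111:
query cat: checks bit2=1, bit5=1 (all 1) -> maybe => FALSE POSITIVE
query cow: checks bit3=1, bit4=1, bit5=1 (all 1) -> maybe => FALSE POSITIVE
query dog: checks bit0=1, bit2=1, bit4=1 (all 1) -> maybe => FALSE POSITIVE
False positives (alphabetical): cat cow dog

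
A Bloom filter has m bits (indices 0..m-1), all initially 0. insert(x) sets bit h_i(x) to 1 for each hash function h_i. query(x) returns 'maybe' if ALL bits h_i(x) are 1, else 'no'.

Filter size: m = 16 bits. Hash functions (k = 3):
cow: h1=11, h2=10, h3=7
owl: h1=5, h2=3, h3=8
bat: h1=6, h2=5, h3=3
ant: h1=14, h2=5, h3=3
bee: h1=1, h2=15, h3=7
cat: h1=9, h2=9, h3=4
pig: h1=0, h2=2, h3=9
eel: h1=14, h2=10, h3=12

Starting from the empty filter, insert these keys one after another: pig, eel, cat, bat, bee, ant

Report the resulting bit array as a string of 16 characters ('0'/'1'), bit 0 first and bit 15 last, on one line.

Start: bits=0000000000000000
After insert 'pig': sets bits 0 2 9 -> bits=1010000001000000
After insert 'eel': sets bits 10 12 14 -> bits=1010000001101010
After insert 'cat': sets bits 4 9 -> bits=1010100001101010
After insert 'bat': sets bits 3 5 6 -> bits=1011111001101010
After insert 'bee': sets bits 1 7 15 -> bits=1111111101101011
After insert 'ant': sets bits 3 5 14 -> bits=1111111101101011

Answer: 1111111101101011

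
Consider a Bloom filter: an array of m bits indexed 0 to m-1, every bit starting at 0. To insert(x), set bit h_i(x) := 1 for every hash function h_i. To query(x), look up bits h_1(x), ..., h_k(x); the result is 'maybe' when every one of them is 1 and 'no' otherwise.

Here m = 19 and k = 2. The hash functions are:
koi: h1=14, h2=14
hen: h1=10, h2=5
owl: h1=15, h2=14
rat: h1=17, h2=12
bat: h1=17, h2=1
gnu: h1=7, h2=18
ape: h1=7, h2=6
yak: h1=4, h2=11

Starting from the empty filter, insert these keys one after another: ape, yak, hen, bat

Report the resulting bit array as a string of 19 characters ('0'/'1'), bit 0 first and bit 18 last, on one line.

Start: bits=0000000000000000000
After insert 'ape': sets bits 6 7 -> bits=0000001100000000000
After insert 'yak': sets bits 4 11 -> bits=0000101100010000000
After insert 'hen': sets bits 5 10 -> bits=0000111100110000000
After insert 'bat': sets bits 1 17 -> bits=0100111100110000010

Answer: 0100111100110000010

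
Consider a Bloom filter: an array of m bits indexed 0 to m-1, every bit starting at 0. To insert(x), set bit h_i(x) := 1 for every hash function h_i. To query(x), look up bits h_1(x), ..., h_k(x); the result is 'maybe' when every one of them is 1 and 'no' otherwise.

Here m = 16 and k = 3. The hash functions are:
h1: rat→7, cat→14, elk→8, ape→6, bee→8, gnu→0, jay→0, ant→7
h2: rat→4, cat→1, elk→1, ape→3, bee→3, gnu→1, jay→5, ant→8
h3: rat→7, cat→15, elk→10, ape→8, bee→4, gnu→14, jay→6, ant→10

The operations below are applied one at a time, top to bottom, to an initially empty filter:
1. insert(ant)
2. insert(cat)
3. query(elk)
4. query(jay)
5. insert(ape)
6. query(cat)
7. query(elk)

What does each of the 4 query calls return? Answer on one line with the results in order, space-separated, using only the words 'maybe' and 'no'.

Answer: maybe no maybe maybe

Derivation:
Start: bits=0000000000000000
Op 1: insert ant -> sets bits 7 8 10 -> bits=0000000110100000
Op 2: insert cat -> sets bits 1 14 15 -> bits=0100000110100011
Op 3: query elk -> checks bit1=1, bit8=1, bit10=1 (all 1) -> maybe
Op 4: query jay -> checks bit0=0, bit5=0, bit6=0 (has a 0) -> no
Op 5: insert ape -> sets bits 3 6 8 -> bits=0101001110100011
Op 6: query cat -> checks bit1=1, bit14=1, bit15=1 (all 1) -> maybe
Op 7: query elk -> checks bit1=1, bit8=1, bit10=1 (all 1) -> maybe
Query results in order: maybe no maybe maybe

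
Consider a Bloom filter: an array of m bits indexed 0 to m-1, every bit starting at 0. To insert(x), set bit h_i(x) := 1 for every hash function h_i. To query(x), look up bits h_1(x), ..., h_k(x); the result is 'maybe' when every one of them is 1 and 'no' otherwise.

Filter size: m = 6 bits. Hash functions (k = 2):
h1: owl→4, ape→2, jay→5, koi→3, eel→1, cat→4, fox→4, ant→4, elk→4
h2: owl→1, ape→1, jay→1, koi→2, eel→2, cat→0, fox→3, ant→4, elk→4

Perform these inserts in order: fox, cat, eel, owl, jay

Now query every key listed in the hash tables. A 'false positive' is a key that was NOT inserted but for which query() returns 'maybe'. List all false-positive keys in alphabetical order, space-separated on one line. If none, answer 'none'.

Answer: ant ape elk koi

Derivation:
Start: bits=000000
After insert 'fox': sets bits 3 4 -> bits=000110
After insert 'cat': sets bits 0 4 -> bits=100110
After insert 'eel': sets bits 1 2 -> bits=111110
After insert 'owl': sets bits 1 4 -> bits=111110
After insert 'jay': sets bits 1 5 -> bits=111111
Not inserted: ant ape elk koi — query each against bits=111111:
query ant: checks bit4=1 (all 1) -> maybe => FALSE POSITIVE
query ape: checks bit1=1, bit2=1 (all 1) -> maybe => FALSE POSITIVE
query elk: checks bit4=1 (all 1) -> maybe => FALSE POSITIVE
query koi: checks bit2=1, bit3=1 (all 1) -> maybe => FALSE POSITIVE
False positives (alphabetical): ant ape elk koi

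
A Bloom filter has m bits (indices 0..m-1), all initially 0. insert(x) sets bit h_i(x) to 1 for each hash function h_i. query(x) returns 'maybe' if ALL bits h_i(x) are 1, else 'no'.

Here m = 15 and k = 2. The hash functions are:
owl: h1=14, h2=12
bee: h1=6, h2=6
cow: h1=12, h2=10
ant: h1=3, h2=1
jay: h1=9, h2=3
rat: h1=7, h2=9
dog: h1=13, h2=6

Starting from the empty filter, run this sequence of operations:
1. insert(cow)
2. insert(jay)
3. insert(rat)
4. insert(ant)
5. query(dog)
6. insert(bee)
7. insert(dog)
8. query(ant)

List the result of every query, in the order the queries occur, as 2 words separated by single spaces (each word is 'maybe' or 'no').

Start: bits=000000000000000
Op 1: insert cow -> sets bits 10 12 -> bits=000000000010100
Op 2: insert jay -> sets bits 3 9 -> bits=000100000110100
Op 3: insert rat -> sets bits 7 9 -> bits=000100010110100
Op 4: insert ant -> sets bits 1 3 -> bits=010100010110100
Op 5: query dog -> checks bit6=0, bit13=0 (has a 0) -> no
Op 6: insert bee -> sets bits 6 -> bits=010100110110100
Op 7: insert dog -> sets bits 6 13 -> bits=010100110110110
Op 8: query ant -> checks bit1=1, bit3=1 (all 1) -> maybe
Query results in order: no maybe

Answer: no maybe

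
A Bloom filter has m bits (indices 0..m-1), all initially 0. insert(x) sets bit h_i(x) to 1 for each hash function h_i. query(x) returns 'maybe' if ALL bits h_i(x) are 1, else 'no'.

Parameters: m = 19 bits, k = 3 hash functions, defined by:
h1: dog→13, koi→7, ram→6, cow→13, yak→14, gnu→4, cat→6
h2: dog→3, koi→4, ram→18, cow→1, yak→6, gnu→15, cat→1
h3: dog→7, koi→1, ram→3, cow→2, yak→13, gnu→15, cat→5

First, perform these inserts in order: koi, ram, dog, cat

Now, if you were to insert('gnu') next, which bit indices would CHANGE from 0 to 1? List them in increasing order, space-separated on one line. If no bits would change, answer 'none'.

Answer: 15

Derivation:
Start: bits=0000000000000000000
After insert 'koi': sets bits 1 4 7 -> bits=0100100100000000000
After insert 'ram': sets bits 3 6 18 -> bits=0101101100000000001
After insert 'dog': sets bits 3 7 13 -> bits=0101101100000100001
After insert 'cat': sets bits 1 5 6 -> bits=0101111100000100001
insert 'gnu' would touch bits 4 15; currently bit4=1, bit15=0
Bits that are 0 among those (would change 0->1): 15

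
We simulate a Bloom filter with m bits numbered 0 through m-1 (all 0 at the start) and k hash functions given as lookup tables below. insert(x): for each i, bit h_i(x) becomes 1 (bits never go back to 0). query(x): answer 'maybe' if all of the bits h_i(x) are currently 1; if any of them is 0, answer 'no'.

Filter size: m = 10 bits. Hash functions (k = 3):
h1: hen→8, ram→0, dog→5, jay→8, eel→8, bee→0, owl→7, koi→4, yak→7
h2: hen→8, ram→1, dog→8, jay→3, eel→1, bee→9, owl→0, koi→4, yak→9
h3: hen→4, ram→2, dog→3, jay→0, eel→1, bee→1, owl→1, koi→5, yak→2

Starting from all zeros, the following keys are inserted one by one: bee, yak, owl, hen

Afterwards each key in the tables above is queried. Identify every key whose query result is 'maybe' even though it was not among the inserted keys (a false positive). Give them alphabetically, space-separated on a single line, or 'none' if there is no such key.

Answer: eel ram

Derivation:
Start: bits=0000000000
After insert 'bee': sets bits 0 1 9 -> bits=1100000001
After insert 'yak': sets bits 2 7 9 -> bits=1110000101
After insert 'owl': sets bits 0 1 7 -> bits=1110000101
After insert 'hen': sets bits 4 8 -> bits=1110100111
Not inserted: dog eel jay koi ram — query each against bits=1110100111:
query dog: checks bit3=0, bit5=0, bit8=1 (has a 0) -> no => not a false positive
query eel: checks bit1=1, bit8=1 (all 1) -> maybe => FALSE POSITIVE
query jay: checks bit0=1, bit3=0, bit8=1 (has a 0) -> no => not a false positive
query koi: checks bit4=1, bit5=0 (has a 0) -> no => not a false positive
query ram: checks bit0=1, bit1=1, bit2=1 (all 1) -> maybe => FALSE POSITIVE
False positives (alphabetical): eel ram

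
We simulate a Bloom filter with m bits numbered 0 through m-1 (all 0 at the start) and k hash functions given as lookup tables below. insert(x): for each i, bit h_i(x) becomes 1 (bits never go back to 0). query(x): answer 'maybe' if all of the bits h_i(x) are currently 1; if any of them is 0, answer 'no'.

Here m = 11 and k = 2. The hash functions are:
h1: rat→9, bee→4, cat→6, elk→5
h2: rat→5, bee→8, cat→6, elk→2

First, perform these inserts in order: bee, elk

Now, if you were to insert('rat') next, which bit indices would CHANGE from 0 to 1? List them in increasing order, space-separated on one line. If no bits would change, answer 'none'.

Answer: 9

Derivation:
Start: bits=00000000000
After insert 'bee': sets bits 4 8 -> bits=00001000100
After insert 'elk': sets bits 2 5 -> bits=00101100100
insert 'rat' would touch bits 5 9; currently bit5=1, bit9=0
Bits that are 0 among those (would change 0->1): 9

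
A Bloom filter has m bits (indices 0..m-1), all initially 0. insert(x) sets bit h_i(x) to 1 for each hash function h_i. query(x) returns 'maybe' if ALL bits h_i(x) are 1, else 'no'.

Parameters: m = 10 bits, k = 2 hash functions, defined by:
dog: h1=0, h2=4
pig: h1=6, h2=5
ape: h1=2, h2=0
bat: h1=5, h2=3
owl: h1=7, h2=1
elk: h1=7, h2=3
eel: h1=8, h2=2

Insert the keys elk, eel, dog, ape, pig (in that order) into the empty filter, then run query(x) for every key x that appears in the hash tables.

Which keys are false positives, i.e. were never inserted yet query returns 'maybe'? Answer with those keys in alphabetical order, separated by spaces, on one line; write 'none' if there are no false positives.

Answer: bat

Derivation:
Start: bits=0000000000
After insert 'elk': sets bits 3 7 -> bits=0001000100
After insert 'eel': sets bits 2 8 -> bits=0011000110
After insert 'dog': sets bits 0 4 -> bits=1011100110
After insert 'ape': sets bits 0 2 -> bits=1011100110
After insert 'pig': sets bits 5 6 -> bits=1011111110
Not inserted: bat owl — query each against bits=1011111110:
query bat: checks bit3=1, bit5=1 (all 1) -> maybe => FALSE POSITIVE
query owl: checks bit1=0, bit7=1 (has a 0) -> no => not a false positive
False positives (alphabetical): bat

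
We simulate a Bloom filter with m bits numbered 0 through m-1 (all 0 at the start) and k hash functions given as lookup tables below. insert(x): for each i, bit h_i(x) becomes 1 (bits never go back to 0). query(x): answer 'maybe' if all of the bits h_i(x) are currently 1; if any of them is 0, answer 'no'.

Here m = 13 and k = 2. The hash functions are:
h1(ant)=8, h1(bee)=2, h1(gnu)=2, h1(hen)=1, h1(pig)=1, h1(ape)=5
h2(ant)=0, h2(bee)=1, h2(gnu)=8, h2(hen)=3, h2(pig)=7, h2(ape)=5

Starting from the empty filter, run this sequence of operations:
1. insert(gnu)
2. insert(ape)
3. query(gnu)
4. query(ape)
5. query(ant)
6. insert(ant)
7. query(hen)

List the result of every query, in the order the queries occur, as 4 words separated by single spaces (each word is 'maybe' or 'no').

Start: bits=0000000000000
Op 1: insert gnu -> sets bits 2 8 -> bits=0010000010000
Op 2: insert ape -> sets bits 5 -> bits=0010010010000
Op 3: query gnu -> checks bit2=1, bit8=1 (all 1) -> maybe
Op 4: query ape -> checks bit5=1 (all 1) -> maybe
Op 5: query ant -> checks bit0=0, bit8=1 (has a 0) -> no
Op 6: insert ant -> sets bits 0 8 -> bits=1010010010000
Op 7: query hen -> checks bit1=0, bit3=0 (has a 0) -> no
Query results in order: maybe maybe no no

Answer: maybe maybe no no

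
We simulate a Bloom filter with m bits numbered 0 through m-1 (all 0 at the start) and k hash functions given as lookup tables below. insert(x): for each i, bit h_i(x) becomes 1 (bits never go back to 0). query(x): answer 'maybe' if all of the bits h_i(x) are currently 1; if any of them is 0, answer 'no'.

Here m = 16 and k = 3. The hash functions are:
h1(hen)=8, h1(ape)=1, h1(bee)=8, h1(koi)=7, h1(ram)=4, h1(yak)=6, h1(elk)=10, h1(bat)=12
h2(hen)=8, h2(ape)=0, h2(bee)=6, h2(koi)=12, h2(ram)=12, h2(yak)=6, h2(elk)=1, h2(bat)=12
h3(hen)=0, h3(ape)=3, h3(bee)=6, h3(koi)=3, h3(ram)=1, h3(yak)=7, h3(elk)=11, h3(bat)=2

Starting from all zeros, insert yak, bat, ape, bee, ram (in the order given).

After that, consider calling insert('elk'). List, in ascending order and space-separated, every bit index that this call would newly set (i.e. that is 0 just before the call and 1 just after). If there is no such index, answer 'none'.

Answer: 10 11

Derivation:
Start: bits=0000000000000000
After insert 'yak': sets bits 6 7 -> bits=0000001100000000
After insert 'bat': sets bits 2 12 -> bits=0010001100001000
After insert 'ape': sets bits 0 1 3 -> bits=1111001100001000
After insert 'bee': sets bits 6 8 -> bits=1111001110001000
After insert 'ram': sets bits 1 4 12 -> bits=1111101110001000
insert 'elk' would touch bits 1 10 11; currently bit1=1, bit10=0, bit11=0
Bits that are 0 among those (would change 0->1): 10 11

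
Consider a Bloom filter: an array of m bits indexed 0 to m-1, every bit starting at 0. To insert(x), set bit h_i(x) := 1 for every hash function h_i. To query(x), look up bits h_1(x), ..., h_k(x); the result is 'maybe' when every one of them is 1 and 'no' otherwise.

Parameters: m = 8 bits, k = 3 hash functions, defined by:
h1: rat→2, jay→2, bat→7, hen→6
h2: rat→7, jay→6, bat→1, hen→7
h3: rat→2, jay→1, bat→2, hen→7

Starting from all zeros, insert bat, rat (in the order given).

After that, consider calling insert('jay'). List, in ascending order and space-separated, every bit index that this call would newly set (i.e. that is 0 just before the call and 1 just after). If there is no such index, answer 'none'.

Start: bits=00000000
After insert 'bat': sets bits 1 2 7 -> bits=01100001
After insert 'rat': sets bits 2 7 -> bits=01100001
insert 'jay' would touch bits 1 2 6; currently bit1=1, bit2=1, bit6=0
Bits that are 0 among those (would change 0->1): 6

Answer: 6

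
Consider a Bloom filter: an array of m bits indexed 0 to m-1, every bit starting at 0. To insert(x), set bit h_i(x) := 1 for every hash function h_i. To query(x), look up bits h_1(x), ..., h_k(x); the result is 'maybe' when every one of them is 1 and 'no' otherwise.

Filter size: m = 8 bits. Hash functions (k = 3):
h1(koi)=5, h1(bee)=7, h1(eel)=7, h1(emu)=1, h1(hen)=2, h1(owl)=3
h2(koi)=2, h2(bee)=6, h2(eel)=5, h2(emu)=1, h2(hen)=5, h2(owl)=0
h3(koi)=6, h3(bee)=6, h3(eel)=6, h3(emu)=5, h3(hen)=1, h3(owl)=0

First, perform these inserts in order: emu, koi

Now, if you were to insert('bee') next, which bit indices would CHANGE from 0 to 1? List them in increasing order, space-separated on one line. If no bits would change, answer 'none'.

Answer: 7

Derivation:
Start: bits=00000000
After insert 'emu': sets bits 1 5 -> bits=01000100
After insert 'koi': sets bits 2 5 6 -> bits=01100110
insert 'bee' would touch bits 6 7; currently bit6=1, bit7=0
Bits that are 0 among those (would change 0->1): 7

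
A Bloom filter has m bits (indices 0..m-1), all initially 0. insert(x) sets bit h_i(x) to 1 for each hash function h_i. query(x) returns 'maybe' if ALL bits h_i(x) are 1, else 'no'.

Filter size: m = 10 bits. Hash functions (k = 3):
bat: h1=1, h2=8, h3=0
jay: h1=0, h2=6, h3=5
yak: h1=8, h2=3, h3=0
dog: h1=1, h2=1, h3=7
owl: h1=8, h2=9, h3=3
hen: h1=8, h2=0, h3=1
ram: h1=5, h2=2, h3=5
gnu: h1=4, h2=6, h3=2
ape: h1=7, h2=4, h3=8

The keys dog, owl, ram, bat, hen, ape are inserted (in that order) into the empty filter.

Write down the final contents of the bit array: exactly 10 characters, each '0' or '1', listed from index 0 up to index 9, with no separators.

Start: bits=0000000000
After insert 'dog': sets bits 1 7 -> bits=0100000100
After insert 'owl': sets bits 3 8 9 -> bits=0101000111
After insert 'ram': sets bits 2 5 -> bits=0111010111
After insert 'bat': sets bits 0 1 8 -> bits=1111010111
After insert 'hen': sets bits 0 1 8 -> bits=1111010111
After insert 'ape': sets bits 4 7 8 -> bits=1111110111

Answer: 1111110111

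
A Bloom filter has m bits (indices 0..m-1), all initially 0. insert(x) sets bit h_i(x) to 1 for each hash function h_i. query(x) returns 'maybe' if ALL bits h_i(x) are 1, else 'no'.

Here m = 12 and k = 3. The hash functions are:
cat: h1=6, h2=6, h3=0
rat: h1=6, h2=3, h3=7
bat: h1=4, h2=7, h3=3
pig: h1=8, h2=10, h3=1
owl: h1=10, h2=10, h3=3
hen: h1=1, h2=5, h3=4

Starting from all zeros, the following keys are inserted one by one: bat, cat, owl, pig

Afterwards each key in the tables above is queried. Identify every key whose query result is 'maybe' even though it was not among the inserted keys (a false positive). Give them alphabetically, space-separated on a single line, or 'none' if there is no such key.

Start: bits=000000000000
After insert 'bat': sets bits 3 4 7 -> bits=000110010000
After insert 'cat': sets bits 0 6 -> bits=100110110000
After insert 'owl': sets bits 3 10 -> bits=100110110010
After insert 'pig': sets bits 1 8 10 -> bits=110110111010
Not inserted: hen rat — query each against bits=110110111010:
query hen: checks bit1=1, bit4=1, bit5=0 (has a 0) -> no => not a false positive
query rat: checks bit3=1, bit6=1, bit7=1 (all 1) -> maybe => FALSE POSITIVE
False positives (alphabetical): rat

Answer: rat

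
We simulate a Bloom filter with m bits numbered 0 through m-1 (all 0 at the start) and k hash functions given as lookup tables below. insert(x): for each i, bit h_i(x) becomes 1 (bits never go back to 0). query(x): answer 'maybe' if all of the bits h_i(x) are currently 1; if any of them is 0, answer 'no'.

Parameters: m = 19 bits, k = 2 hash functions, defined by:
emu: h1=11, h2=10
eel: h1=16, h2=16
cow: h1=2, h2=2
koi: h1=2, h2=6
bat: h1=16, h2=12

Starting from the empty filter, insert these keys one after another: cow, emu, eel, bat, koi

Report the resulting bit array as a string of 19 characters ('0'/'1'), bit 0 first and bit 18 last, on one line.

Start: bits=0000000000000000000
After insert 'cow': sets bits 2 -> bits=0010000000000000000
After insert 'emu': sets bits 10 11 -> bits=0010000000110000000
After insert 'eel': sets bits 16 -> bits=0010000000110000100
After insert 'bat': sets bits 12 16 -> bits=0010000000111000100
After insert 'koi': sets bits 2 6 -> bits=0010001000111000100

Answer: 0010001000111000100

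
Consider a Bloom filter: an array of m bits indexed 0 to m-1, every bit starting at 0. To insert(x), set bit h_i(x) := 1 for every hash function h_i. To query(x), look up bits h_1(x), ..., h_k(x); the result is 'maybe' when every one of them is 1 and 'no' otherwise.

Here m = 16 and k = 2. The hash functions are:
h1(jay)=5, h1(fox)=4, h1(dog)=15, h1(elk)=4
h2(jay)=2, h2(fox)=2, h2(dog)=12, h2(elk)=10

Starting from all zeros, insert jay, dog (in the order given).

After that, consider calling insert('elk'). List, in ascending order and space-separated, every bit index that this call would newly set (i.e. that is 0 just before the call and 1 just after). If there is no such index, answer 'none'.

Start: bits=0000000000000000
After insert 'jay': sets bits 2 5 -> bits=0010010000000000
After insert 'dog': sets bits 12 15 -> bits=0010010000001001
insert 'elk' would touch bits 4 10; currently bit4=0, bit10=0
Bits that are 0 among those (would change 0->1): 4 10

Answer: 4 10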